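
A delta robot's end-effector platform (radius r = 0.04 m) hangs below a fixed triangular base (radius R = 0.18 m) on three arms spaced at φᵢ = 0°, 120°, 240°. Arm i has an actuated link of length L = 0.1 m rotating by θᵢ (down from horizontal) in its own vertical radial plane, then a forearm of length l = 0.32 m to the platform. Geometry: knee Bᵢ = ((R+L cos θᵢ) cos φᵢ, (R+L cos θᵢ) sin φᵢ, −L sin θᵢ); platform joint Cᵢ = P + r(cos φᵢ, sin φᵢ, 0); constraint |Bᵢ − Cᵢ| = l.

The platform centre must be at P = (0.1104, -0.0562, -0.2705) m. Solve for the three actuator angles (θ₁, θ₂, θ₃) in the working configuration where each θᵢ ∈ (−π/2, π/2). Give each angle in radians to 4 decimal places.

arm 1 (φ=0.0°): x'=0.1104, y'=-0.0562
  A=0.0296, B=-0.2705, C=(l²−L²−A²−y'²−z²)/(2L)=0.0760
  √(A²+B²)=0.2721;  θ1 = -1.4618+1.2878 ≈ -0.1740
rotate P by −φ2: (-0.1039, -0.0675, -0.2705)
  A cos θ + B sin θ = C:  0.2439·cos θ + -0.2705·sin θ = -0.2240
  θ2 = atan2(B,A) + arccos(C/0.3642) = 1.3961
φ3=240.0° → target in arm frame (-0.0065, 0.1237)
  A=0.1465, B=-0.2705, C=(l²−L²−A²−y'²−z²)/(2L)=-0.0877
  θ3 = atan2(B,A) + arccos(C/0.3076) = 0.7856

θ₁ = -0.1740, θ₂ = 1.3961, θ₃ = 0.7856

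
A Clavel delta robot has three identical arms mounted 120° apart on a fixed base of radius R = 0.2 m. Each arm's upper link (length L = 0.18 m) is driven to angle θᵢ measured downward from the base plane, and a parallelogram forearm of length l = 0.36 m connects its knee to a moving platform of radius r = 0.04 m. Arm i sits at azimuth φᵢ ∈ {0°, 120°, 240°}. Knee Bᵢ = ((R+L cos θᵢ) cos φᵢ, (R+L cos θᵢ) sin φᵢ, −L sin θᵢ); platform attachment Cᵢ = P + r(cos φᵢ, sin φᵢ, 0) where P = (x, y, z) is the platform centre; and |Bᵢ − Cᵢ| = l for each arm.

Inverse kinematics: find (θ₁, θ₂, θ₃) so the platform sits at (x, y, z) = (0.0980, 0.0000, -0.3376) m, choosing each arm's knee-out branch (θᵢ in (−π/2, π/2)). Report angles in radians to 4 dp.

θ₁ = 0.3493, θ₂ = 1.0474, θ₃ = 1.0474

φ1=0.0° → target in arm frame (0.0980, 0.0000)
  A cos θ + B sin θ = C:  0.0620·cos θ + -0.3376·sin θ = -0.0573
  γ=atan2(-0.3376,0.0620)=-1.3892;  ψ=arccos(-0.1669)=1.7384;  θ1=γ+ψ≈0.3493
rotate P by −φ2: (-0.0490, -0.0849, -0.3376)
  e−x'=0.2090;  (l²−L²−(e−x')²−y'²−z²)/2L = -0.1879
  √(A²+B²)=0.3971;  θ2 = -1.0165+2.0639 ≈ 1.0474
φ3=240.0° → target in arm frame (-0.0490, 0.0849)
  A cos θ + B sin θ = C:  0.2090·cos θ + -0.3376·sin θ = -0.1879
  θ3 = atan2(B,A) + arccos(C/0.3971) = 1.0474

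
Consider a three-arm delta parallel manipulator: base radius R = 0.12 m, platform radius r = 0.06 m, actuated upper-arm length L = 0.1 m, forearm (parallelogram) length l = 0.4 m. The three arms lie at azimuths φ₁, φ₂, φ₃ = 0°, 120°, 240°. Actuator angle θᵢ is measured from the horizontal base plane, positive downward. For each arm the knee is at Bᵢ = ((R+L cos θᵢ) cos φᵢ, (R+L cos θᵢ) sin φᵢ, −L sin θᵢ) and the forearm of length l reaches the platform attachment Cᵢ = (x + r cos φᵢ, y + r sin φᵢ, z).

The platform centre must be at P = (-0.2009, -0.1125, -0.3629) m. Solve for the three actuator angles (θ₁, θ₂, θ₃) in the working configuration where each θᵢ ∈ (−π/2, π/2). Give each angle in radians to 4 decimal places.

φ1=0.0° → target in arm frame (-0.2009, -0.1125)
  e−x'=0.2609;  (l²−L²−(e−x')²−y'²−z²)/2L = -0.3121
  γ=atan2(-0.3629,0.2609)=-0.9475;  ψ=arccos(-0.6983)=2.3438;  θ1=γ+ψ≈1.3963
φ2=120.0° → target in arm frame (0.0030, 0.2302)
  A cos θ + B sin θ = C:  0.0570·cos θ + -0.3629·sin θ = -0.1898
  γ=atan2(-0.3629,0.0570)=-1.4151;  ψ=arccos(-0.5166)=2.1136;  θ2=γ+ψ≈0.6986
arm 3 (φ=240.0°): x'=0.1979, y'=-0.1177
  A=-0.1379, B=-0.3629, C=(l²−L²−A²−y'²−z²)/(2L)=-0.0728
  θ3 = atan2(B,A) + arccos(C/0.3882) = -0.1743

θ₁ = 1.3963, θ₂ = 0.6986, θ₃ = -0.1743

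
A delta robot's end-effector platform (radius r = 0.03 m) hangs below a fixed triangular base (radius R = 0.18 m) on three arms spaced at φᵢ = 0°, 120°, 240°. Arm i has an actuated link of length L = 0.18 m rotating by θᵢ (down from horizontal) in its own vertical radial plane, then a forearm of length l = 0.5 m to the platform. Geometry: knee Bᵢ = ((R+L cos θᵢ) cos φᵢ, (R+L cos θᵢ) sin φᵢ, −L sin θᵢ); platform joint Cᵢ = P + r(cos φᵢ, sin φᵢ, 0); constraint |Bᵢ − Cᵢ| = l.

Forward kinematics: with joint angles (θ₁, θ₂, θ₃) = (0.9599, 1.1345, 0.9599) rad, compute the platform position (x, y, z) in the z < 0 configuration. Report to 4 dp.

arm 1 at φ=0.0°: (R−r)+L cos θ1 = 0.2532;  S1 = (0.2532, 0.0000, -0.1474)
S2 = (0.2261·cos120.0°, 0.2261·sin120.0°, -0.1631) = (-0.1130, 0.1958, -0.1631)
S3 = (0.2532·cos240.0°, 0.2532·sin240.0°, -0.1474) = (-0.1266, -0.2193, -0.1474)
eliminate P² terms by subtracting sphere 1 from 2 and 3
[-0.7326 0.3916 -0.0314]·P = -0.0082;  [-0.7597 -0.4386 0.0000]·P = 0.0000
Cramer: x(z) = 0.0058-0.0222z;  y(z) = -0.0100+0.0385z
sphere 1 gives Az²+Bz+C=0 with A=1.0020, B=0.3051, C=-0.1669;  B²−4AC=0.7621;  roots -0.5879, 0.2834;  negative root z = -0.5879
x = 0.0189, y = -0.0327

(0.0189, -0.0327, -0.5879)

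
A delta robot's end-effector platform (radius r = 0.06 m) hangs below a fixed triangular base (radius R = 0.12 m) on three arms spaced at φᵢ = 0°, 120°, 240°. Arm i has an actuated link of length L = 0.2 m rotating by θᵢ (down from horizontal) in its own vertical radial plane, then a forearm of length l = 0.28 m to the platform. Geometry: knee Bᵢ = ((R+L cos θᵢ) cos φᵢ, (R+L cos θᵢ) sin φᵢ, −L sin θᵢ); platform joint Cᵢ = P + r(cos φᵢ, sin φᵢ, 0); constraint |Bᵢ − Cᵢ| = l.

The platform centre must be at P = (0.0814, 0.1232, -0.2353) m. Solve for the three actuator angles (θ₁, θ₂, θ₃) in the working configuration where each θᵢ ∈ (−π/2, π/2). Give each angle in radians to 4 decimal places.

φ1=0.0° → target in arm frame (0.0814, 0.1232)
  e−x'=-0.0214;  (l²−L²−(e−x')²−y'²−z²)/2L = -0.0815
  γ=atan2(-0.2353,-0.0214)=-1.6615;  ψ=arccos(-0.3450)=1.9230;  θ1=γ+ψ≈0.2615
φ2=120.0° → target in arm frame (0.0660, -0.1321)
  e−x'=-0.0060;  (l²−L²−(e−x')²−y'²−z²)/2L = -0.0861
  √(A²+B²)=0.2354;  θ2 = -1.5963+1.9454 ≈ 0.3491
rotate P by −φ3: (-0.1474, 0.0089, -0.2353)
  A=0.2074, B=-0.2353, C=(l²−L²−A²−y'²−z²)/(2L)=-0.1501
  √(A²+B²)=0.3137;  θ3 = -0.8484+2.0700 ≈ 1.2216

θ₁ = 0.2615, θ₂ = 0.3491, θ₃ = 1.2216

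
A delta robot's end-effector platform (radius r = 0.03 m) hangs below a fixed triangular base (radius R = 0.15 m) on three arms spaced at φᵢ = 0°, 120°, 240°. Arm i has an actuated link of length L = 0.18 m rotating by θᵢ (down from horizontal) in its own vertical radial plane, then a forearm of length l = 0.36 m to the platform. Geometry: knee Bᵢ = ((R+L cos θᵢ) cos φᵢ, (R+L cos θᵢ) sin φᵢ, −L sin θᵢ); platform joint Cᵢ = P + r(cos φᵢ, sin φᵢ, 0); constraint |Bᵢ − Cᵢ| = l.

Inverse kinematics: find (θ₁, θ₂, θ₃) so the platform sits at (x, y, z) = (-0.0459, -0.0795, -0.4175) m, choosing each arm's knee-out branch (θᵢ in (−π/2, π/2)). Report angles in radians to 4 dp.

θ₁ = 1.1342, θ₂ = 1.1342, θ₃ = 0.6109

arm 1 (φ=0.0°): x'=-0.0459, y'=-0.0795
  A=0.1659, B=-0.4175, C=(l²−L²−A²−y'²−z²)/(2L)=-0.3082
  √(A²+B²)=0.4493;  θ1 = -1.1926+2.3268 ≈ 1.1342
rotate P by −φ2: (-0.0459, 0.0795, -0.4175)
  A=0.1659, B=-0.4175, C=(l²−L²−A²−y'²−z²)/(2L)=-0.3082
  γ=atan2(-0.4175,0.1659)=-1.1926;  ψ=arccos(-0.6860)=2.3268;  θ2=γ+ψ≈1.1342
arm 3 (φ=240.0°): x'=0.0918, y'=0.0000
  A cos θ + B sin θ = C:  0.0282·cos θ + -0.4175·sin θ = -0.2164
  √(A²+B²)=0.4185;  θ3 = -1.5034+2.1143 ≈ 0.6109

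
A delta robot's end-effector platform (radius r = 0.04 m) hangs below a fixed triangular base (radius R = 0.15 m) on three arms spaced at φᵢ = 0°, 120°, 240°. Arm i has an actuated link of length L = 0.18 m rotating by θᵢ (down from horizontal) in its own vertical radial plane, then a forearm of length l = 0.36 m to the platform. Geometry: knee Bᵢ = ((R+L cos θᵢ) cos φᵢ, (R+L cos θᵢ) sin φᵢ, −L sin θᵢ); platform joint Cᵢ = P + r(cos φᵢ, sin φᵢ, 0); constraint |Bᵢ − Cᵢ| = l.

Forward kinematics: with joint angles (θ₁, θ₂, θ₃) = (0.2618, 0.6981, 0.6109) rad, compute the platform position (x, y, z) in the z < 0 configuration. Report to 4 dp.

(0.0586, -0.0123, -0.3272)

φ1=0.0°: virtual centre (0.2839, 0.0000, -0.0466), radius l
centre 2 = (0.2479·cos120.0°, 0.2479·sin120.0°, -0.1157) = (-0.1239, 0.2147, -0.1157)
φ3=240.0°: virtual centre (-0.1287, -0.2230, -0.1032), radius l
subtract pairs → two planes through P
plane₁₂: -0.8156x+0.4294y+-0.1382z = -0.0079
det = 0.7180;  x = 0.0084+-0.1536z,  y = -0.0025+0.0301z
into |P−centre ₁|² = l²: 1.0245z² + 0.1777z + -0.0515 = 0;  Δ = 0.2428;  z = -0.3272 or 0.1538 → z<0 root = -0.3272
x = 0.0586, y = -0.0123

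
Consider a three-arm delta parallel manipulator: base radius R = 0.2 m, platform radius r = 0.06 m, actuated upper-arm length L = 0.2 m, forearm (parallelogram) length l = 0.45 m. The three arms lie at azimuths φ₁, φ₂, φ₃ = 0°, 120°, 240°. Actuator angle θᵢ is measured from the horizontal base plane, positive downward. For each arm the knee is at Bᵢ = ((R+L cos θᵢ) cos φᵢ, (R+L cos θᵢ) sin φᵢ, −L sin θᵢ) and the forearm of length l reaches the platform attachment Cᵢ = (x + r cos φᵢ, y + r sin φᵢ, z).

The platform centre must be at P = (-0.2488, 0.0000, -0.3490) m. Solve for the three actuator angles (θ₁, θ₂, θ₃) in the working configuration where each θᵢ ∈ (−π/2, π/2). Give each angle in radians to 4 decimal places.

φ1=0.0° → target in arm frame (-0.2488, 0.0000)
  A=0.3888, B=-0.3490, C=(l²−L²−A²−y'²−z²)/(2L)=-0.2762
  √(A²+B²)=0.5225;  θ1 = -0.7315+2.1277 ≈ 1.3962
rotate P by −φ2: (0.1244, 0.2155, -0.3490)
  A=0.0156, B=-0.3490, C=(l²−L²−A²−y'²−z²)/(2L)=-0.0149
  θ2 = atan2(B,A) + arccos(C/0.3493) = 0.0874
φ3=240.0° → target in arm frame (0.1244, -0.2155)
  A cos θ + B sin θ = C:  0.0156·cos θ + -0.3490·sin θ = -0.0149
  γ=atan2(-0.3490,0.0156)=-1.5261;  ψ=arccos(-0.0427)=1.6135;  θ3=γ+ψ≈0.0874

θ₁ = 1.3962, θ₂ = 0.0874, θ₃ = 0.0874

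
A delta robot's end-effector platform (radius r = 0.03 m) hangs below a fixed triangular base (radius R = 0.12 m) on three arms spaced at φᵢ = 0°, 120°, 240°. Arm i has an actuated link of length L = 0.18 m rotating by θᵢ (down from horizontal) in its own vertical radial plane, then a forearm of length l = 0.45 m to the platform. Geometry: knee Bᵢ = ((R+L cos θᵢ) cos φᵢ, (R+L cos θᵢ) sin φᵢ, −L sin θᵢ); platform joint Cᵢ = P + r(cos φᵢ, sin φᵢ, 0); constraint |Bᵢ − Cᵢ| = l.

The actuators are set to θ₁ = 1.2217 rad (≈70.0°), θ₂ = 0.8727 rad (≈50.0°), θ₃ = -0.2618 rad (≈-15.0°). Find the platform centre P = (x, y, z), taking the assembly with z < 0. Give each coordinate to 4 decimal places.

(-0.1931, -0.1789, -0.3965)

S1 = (0.1516·cos0.0°, 0.1516·sin0.0°, -0.1691) = (0.1516, 0.0000, -0.1691)
S2 = (0.2057·cos120.0°, 0.2057·sin120.0°, -0.1379) = (-0.1028, 0.1781, -0.1379)
S3 = (0.2639·cos240.0°, 0.2639·sin240.0°, 0.0466) = (-0.1319, -0.2285, 0.0466)
eliminate P² terms by subtracting sphere 1 from 2 and 3
linear system: -0.5088x+0.3563y = 0.0097−0.0625z; -0.5670x+-0.4570y = 0.0202−0.4315z
det = 0.4346;  x = -0.0268+0.4195z,  y = -0.0110+0.4237z
into |P−S₁|² = l²: 1.3554z² + 0.1793z + -0.1419 = 0;  Δ = 0.8018;  z = -0.3965 or 0.2641 → z<0 root = -0.3965
x = -0.1931, y = -0.1789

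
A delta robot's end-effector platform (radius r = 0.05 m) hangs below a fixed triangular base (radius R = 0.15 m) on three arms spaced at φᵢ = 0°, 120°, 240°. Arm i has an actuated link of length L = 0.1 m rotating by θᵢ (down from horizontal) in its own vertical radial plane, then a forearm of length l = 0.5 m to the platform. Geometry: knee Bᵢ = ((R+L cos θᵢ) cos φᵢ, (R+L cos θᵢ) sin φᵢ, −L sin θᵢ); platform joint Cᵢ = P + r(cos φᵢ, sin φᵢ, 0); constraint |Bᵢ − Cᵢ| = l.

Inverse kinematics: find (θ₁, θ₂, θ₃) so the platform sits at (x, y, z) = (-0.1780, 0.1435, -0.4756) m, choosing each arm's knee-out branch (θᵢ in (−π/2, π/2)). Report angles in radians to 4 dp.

θ₁ = 1.3970, θ₂ = -0.1743, θ₃ = 0.8733

φ1=0.0° → target in arm frame (-0.1780, 0.1435)
  e−x'=0.2780;  (l²−L²−(e−x')²−y'²−z²)/2L = -0.4204
  θ1 = atan2(B,A) + arccos(C/0.5509) = 1.3970
φ2=120.0° → target in arm frame (0.2133, 0.0824)
  A cos θ + B sin θ = C:  -0.1133·cos θ + -0.4756·sin θ = -0.0291
  √(A²+B²)=0.4889;  θ2 = -1.8046+1.6303 ≈ -0.1743
rotate P by −φ3: (-0.0353, -0.2259, -0.4756)
  A=0.1353, B=-0.4756, C=(l²−L²−A²−y'²−z²)/(2L)=-0.2776
  √(A²+B²)=0.4945;  θ3 = -1.2937+2.1670 ≈ 0.8733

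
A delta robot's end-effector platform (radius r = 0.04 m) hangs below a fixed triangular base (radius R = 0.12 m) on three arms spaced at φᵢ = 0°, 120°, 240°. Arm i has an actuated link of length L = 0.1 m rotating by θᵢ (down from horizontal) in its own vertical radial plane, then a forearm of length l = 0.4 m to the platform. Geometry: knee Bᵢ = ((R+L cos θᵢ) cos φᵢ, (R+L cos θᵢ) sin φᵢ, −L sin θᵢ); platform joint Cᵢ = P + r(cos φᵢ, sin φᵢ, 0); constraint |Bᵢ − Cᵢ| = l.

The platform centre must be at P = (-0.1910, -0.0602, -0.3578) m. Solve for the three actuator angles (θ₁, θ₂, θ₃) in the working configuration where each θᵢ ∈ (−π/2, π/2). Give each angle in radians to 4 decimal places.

θ₁ = 1.3089, θ₂ = 0.3490, θ₃ = -0.1744

rotate P by −φ1: (-0.1910, -0.0602, -0.3578)
  A cos θ + B sin θ = C:  0.2710·cos θ + -0.3578·sin θ = -0.2754
  γ=atan2(-0.3578,0.2710)=-0.9226;  ψ=arccos(-0.6136)=2.2315;  θ1=γ+ψ≈1.3089
arm 2 (φ=120.0°): x'=0.0434, y'=0.1955
  e−x'=0.0366;  (l²−L²−(e−x')²−y'²−z²)/2L = -0.0879
  γ=atan2(-0.3578,0.0366)=-1.4688;  ψ=arccos(-0.2445)=1.8178;  θ2=γ+ψ≈0.3490
φ3=240.0° → target in arm frame (0.1476, -0.1353)
  A=-0.0676, B=-0.3578, C=(l²−L²−A²−y'²−z²)/(2L)=-0.0045
  √(A²+B²)=0.3641;  θ3 = -1.7576+1.5832 ≈ -0.1744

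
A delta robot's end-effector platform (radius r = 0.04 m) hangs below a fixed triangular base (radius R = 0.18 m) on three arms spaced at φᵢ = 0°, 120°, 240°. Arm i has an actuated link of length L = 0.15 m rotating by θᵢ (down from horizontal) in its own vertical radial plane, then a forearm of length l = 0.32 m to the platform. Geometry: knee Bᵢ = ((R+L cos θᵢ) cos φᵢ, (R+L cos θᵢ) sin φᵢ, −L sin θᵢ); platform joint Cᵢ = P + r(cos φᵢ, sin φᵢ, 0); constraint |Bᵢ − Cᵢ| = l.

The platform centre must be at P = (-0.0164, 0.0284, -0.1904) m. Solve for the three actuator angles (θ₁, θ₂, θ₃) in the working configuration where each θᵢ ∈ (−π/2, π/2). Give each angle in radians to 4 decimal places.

θ₁ = 0.4364, θ₂ = 0.0001, θ₃ = 0.4363

φ1=0.0° → target in arm frame (-0.0164, 0.0284)
  e−x'=0.1564;  (l²−L²−(e−x')²−y'²−z²)/2L = 0.0613
  γ=atan2(-0.1904,0.1564)=-0.8831;  ψ=arccos(0.2487)=1.3195;  θ1=γ+ψ≈0.4364
arm 2 (φ=120.0°): x'=0.0328, y'=0.0000
  A cos θ + B sin θ = C:  0.1072·cos θ + -0.1904·sin θ = 0.1072
  √(A²+B²)=0.2185;  θ2 = -1.0580+1.0581 ≈ 0.0001
rotate P by −φ3: (-0.0164, -0.0284, -0.1904)
  A cos θ + B sin θ = C:  0.1564·cos θ + -0.1904·sin θ = 0.0613
  √(A²+B²)=0.2464;  θ3 = -0.8831+1.3195 ≈ 0.4363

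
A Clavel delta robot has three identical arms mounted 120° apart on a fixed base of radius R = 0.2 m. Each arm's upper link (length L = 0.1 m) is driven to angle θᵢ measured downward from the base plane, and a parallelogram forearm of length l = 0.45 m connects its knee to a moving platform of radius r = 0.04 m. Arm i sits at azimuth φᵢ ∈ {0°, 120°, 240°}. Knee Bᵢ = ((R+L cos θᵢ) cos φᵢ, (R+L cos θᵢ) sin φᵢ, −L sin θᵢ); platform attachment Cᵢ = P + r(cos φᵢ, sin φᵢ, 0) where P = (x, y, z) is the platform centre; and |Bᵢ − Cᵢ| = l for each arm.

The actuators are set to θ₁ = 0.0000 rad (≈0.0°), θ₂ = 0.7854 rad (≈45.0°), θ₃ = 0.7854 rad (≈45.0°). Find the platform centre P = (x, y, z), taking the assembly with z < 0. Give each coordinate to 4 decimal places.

O1 = (0.2600·cos0.0°, 0.2600·sin0.0°, 0.0000) = (0.2600, 0.0000, 0.0000)
O2 = (0.2307·cos120.0°, 0.2307·sin120.0°, -0.0707) = (-0.1154, 0.1998, -0.0707)
O3 = (0.2307·cos240.0°, 0.2307·sin240.0°, -0.0707) = (-0.1154, -0.1998, -0.0707)
subtract pairs → two planes through P
plane₁₂: -0.7507x+0.3996y+-0.1414z = -0.0094
Cramer: x(z) = 0.0125-0.1884z;  y(z) = 0.0000+0.0000z
sphere 1 gives Az²+Bz+C=0 with A=1.0355, B=0.0933, C=-0.1412;  B²−4AC=0.5937;  roots -0.4171, 0.3270;  negative root z = -0.4171
x = 0.0911, y = 0.0000

(0.0911, 0.0000, -0.4171)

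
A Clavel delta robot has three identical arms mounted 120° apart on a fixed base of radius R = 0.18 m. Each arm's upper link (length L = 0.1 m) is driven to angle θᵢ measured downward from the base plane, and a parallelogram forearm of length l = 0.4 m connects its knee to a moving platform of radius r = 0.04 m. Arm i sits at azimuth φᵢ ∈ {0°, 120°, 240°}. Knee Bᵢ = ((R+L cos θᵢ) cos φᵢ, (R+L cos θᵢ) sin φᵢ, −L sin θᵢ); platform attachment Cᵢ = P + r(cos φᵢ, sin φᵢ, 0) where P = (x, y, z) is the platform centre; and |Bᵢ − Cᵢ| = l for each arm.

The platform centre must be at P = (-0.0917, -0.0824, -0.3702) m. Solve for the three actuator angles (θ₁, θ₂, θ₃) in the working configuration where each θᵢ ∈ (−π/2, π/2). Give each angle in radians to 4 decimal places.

θ₁ = 1.1345, θ₂ = 0.7860, θ₃ = -0.0870

rotate P by −φ1: (-0.0917, -0.0824, -0.3702)
  A cos θ + B sin θ = C:  0.2317·cos θ + -0.3702·sin θ = -0.2376
  θ1 = atan2(B,A) + arccos(C/0.4367) = 1.1345
arm 2 (φ=120.0°): x'=-0.0255, y'=0.1206
  A=0.1655, B=-0.3702, C=(l²−L²−A²−y'²−z²)/(2L)=-0.1449
  √(A²+B²)=0.4055;  θ2 = -1.1504+1.9363 ≈ 0.7860
φ3=240.0° → target in arm frame (0.1172, -0.0382)
  e−x'=0.0228;  (l²−L²−(e−x')²−y'²−z²)/2L = 0.0549
  √(A²+B²)=0.3709;  θ3 = -1.5093+1.4223 ≈ -0.0870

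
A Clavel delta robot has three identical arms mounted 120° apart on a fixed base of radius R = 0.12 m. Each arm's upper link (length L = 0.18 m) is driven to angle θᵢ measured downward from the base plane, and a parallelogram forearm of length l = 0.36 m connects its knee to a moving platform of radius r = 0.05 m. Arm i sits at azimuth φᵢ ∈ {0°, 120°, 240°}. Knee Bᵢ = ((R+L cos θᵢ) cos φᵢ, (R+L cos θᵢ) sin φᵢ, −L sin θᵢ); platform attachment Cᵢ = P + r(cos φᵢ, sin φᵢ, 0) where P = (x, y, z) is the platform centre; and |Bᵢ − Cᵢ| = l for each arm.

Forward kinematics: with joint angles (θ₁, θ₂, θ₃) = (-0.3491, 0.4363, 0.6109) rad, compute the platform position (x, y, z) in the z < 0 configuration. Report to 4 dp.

(0.1228, 0.0247, -0.2782)

φ1=0.0°: virtual centre (0.2391, 0.0000, 0.0616), radius l
φ2=120.0°: virtual centre (-0.1166, 0.2019, -0.0761), radius l
φ3=240.0°: virtual centre (-0.1087, -0.1883, -0.1032), radius l
eliminate P² terms by subtracting sphere 1 from 2 and 3
linear system: -0.7114x+0.4038y = -0.0008−-0.2753z; -0.6957x+-0.3766y = -0.0030−-0.3296z
Cramer: x(z) = 0.0028-0.4314z;  y(z) = 0.0029-0.0783z
quadratic in z: (1.1922)z²+(0.0803)z+(-0.0699)=0, √Δ=0.5831 → z ∈ {-0.2782, 0.2109}; z = -0.2782 (taking z<0)
x = 0.1228, y = 0.0247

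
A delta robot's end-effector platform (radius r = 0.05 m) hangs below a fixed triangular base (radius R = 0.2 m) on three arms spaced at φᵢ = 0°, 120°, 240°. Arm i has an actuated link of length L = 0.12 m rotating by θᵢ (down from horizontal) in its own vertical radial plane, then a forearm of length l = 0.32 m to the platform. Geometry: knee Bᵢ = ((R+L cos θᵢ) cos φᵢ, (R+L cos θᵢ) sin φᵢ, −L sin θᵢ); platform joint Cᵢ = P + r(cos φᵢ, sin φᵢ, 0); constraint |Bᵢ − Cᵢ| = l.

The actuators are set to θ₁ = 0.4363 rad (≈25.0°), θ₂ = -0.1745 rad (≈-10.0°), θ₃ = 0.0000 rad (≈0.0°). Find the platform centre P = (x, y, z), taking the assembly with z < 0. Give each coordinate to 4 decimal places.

(-0.0324, 0.0077, -0.1832)

arm 1 at φ=0.0°: e+L cos θ1 = 0.2588;  centre 1 = (0.2588, 0.0000, -0.0507)
centre 2 = (0.2682·cos120.0°, 0.2682·sin120.0°, 0.0208) = (-0.1341, 0.2322, 0.0208)
centre 3 = (0.2700·cos240.0°, 0.2700·sin240.0°, 0.0000) = (-0.1350, -0.2338, 0.0000)
|centre ₂|²−|centre ₁|² = 0.0028;  |centre ₃|²−|centre ₁|² = 0.0034
plane₁₂: -0.7857x+0.4645y+0.1431z = 0.0028
Cramer: x(z) = -0.0039+0.1555z;  y(z) = -0.0006-0.0450z
quadratic in z: (1.0262)z²+(0.0198)z+(-0.0308)=0, √Δ=0.3562 → z ∈ {-0.1832, 0.1639}; z = -0.1832 (taking z<0)
x = -0.0324, y = 0.0077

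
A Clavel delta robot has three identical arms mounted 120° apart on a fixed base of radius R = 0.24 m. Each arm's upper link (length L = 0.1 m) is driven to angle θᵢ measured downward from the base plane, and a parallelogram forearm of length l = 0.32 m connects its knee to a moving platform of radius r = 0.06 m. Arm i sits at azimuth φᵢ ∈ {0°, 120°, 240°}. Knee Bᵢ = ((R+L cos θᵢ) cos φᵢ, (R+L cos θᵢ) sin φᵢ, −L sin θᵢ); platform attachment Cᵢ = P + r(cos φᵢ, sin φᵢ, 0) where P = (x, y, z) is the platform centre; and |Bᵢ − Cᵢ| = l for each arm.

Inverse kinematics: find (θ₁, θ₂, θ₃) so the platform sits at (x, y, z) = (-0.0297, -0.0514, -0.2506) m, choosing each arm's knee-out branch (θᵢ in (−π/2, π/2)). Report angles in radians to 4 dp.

arm 1 (φ=0.0°): x'=-0.0297, y'=-0.0514
  A cos θ + B sin θ = C:  0.2097·cos θ + -0.2506·sin θ = -0.0851
  θ1 = atan2(B,A) + arccos(C/0.3268) = 0.9602
φ2=120.0° → target in arm frame (-0.0297, 0.0514)
  e−x'=0.2097;  (l²−L²−(e−x')²−y'²−z²)/2L = -0.0850
  √(A²+B²)=0.3267;  θ2 = -0.8741+1.8340 ≈ 0.9599
rotate P by −φ3: (0.0594, 0.0000, -0.2506)
  A cos θ + B sin θ = C:  0.1206·cos θ + -0.2506·sin θ = 0.0752
  θ3 = atan2(B,A) + arccos(C/0.2781) = 0.1747

θ₁ = 0.9602, θ₂ = 0.9599, θ₃ = 0.1747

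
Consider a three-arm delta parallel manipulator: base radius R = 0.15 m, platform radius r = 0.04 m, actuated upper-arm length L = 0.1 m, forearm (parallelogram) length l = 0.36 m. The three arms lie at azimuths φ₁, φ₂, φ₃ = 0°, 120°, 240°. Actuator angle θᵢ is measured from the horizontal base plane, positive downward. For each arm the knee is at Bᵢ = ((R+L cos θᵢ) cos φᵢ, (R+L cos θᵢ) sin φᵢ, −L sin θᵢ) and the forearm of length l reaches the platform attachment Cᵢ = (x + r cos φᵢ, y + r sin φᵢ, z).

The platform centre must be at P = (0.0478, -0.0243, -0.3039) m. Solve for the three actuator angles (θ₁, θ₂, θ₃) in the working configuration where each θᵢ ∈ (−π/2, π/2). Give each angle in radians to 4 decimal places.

φ1=0.0° → target in arm frame (0.0478, -0.0243)
  e−x'=0.0622;  (l²−L²−(e−x')²−y'²−z²)/2L = 0.1139
  √(A²+B²)=0.3102;  θ1 = -1.3689+1.1947 ≈ -0.1742
φ2=120.0° → target in arm frame (-0.0449, -0.0292)
  A=0.1549, B=-0.3039, C=(l²−L²−A²−y'²−z²)/(2L)=0.0119
  θ2 = atan2(B,A) + arccos(C/0.3411) = 0.4366
rotate P by −φ3: (-0.0029, 0.0535, -0.3039)
  e−x'=0.1129;  (l²−L²−(e−x')²−y'²−z²)/2L = 0.0582
  √(A²+B²)=0.3242;  θ3 = -1.2152+1.3903 ≈ 0.1750

θ₁ = -0.1742, θ₂ = 0.4366, θ₃ = 0.1750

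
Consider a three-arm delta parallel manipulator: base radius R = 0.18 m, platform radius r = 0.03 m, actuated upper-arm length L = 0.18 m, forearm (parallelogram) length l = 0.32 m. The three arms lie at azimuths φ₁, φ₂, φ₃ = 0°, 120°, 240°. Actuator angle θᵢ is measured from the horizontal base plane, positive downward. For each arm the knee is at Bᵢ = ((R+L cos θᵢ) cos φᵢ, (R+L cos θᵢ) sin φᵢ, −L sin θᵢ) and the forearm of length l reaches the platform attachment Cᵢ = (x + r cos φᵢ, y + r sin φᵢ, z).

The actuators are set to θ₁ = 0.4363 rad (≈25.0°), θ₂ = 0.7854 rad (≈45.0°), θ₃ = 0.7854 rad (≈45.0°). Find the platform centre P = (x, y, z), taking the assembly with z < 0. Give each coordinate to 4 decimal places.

(0.0393, 0.0000, -0.2416)

φ1=0.0°: virtual centre (0.3131, 0.0000, -0.0761), radius l
arm 2 at φ=120.0°: (R−r)+L cos θ2 = 0.2773;  centre 2 = (-0.1386, 0.2401, -0.1273)
centre 3 = (0.2773·cos240.0°, 0.2773·sin240.0°, -0.1273) = (-0.1386, -0.2401, -0.1273)
eliminate P² terms by subtracting sphere 1 from 2 and 3
plane₁₂: -0.9036x+0.4803y+-0.1024z = -0.0108
Cramer: x(z) = 0.0119-0.1134z;  y(z) = 0.0000+0.0000z
into |P−centre ₁|² = l²: 1.0129z² + 0.2204z + -0.0059 = 0;  Δ = 0.0724;  z = -0.2416 or 0.0240 → z<0 root = -0.2416
x = 0.0393, y = 0.0000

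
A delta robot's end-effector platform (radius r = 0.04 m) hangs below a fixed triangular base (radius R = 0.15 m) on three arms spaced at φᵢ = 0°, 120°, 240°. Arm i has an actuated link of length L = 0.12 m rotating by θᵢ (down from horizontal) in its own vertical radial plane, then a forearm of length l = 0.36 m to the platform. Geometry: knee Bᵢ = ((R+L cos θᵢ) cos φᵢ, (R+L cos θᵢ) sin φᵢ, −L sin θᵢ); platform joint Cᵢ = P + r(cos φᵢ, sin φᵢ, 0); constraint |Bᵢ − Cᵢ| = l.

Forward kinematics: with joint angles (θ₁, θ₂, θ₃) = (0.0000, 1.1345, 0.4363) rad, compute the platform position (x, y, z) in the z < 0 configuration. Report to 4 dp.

(0.0999, -0.0856, -0.3246)

arm 1 at φ=0.0°: e+L cos θ1 = 0.2300;  S1 = (0.2300, 0.0000, 0.0000)
arm 2 at φ=120.0°: e+L cos θ2 = 0.1607;  S2 = (-0.0804, 0.1392, -0.1088)
S3 = (0.2188·cos240.0°, 0.2188·sin240.0°, -0.0507) = (-0.1094, -0.1895, -0.0507)
eliminate P² terms by subtracting sphere 1 from 2 and 3
[-0.6207 0.2784 -0.2175]·P = -0.0152;  [-0.6788 -0.3789 -0.1014]·P = -0.0025
det = 0.4241;  x = 0.0152+-0.2609z,  y = -0.0208+0.1997z
quadratic in z: (1.1079)z²+(0.1038)z+(-0.0830)=0, √Δ=0.6155 → z ∈ {-0.3246, 0.2309}; z = -0.3246 (taking z<0)
x = 0.0999, y = -0.0856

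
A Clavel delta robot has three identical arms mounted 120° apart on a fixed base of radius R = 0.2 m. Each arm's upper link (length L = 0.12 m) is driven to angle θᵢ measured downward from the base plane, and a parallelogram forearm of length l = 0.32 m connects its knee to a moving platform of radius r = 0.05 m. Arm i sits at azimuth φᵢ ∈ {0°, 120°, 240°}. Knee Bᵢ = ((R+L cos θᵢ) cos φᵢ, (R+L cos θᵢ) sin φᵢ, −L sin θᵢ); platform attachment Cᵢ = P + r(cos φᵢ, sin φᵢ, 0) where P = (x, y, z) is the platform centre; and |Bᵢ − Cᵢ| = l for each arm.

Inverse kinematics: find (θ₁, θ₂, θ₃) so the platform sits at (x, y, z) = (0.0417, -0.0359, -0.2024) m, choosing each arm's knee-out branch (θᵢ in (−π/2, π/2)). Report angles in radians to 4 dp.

θ₁ = -0.1742, θ₂ = 0.6978, θ₃ = 0.1749

rotate P by −φ1: (0.0417, -0.0359, -0.2024)
  A cos θ + B sin θ = C:  0.1083·cos θ + -0.2024·sin θ = 0.1417
  γ=atan2(-0.2024,0.1083)=-1.0795;  ψ=arccos(0.6174)=0.9053;  θ1=γ+ψ≈-0.1742
φ2=120.0° → target in arm frame (-0.0519, -0.0182)
  A=0.2019, B=-0.2024, C=(l²−L²−A²−y'²−z²)/(2L)=0.0247
  √(A²+B²)=0.2859;  θ2 = -0.7865+1.4844 ≈ 0.6978
rotate P by −φ3: (0.0102, 0.0541, -0.2024)
  e−x'=0.1398;  (l²−L²−(e−x')²−y'²−z²)/2L = 0.1024
  √(A²+B²)=0.2460;  θ3 = -0.9665+1.1414 ≈ 0.1749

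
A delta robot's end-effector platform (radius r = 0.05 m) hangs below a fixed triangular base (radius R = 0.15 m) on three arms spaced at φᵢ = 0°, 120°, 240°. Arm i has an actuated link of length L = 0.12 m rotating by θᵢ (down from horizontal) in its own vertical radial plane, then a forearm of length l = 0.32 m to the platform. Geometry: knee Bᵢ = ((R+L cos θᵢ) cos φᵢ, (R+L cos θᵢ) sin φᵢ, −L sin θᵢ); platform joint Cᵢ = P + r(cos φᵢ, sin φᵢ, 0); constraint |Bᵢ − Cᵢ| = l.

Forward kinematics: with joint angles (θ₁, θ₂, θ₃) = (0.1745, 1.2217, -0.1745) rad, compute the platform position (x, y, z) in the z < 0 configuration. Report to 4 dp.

φ1=0.0°: virtual centre (0.2182, 0.0000, -0.0208), radius l
φ2=120.0°: virtual centre (-0.0705, 0.1221, -0.1128), radius l
arm 3 at φ=240.0°: ρ3 = 0.2182;  centre 3 = (-0.1091, -0.1889, 0.0208)
eliminate P² terms by subtracting sphere 1 from 2 and 3
plane₁₂: -0.5774x+0.2443y+-0.1839z = -0.0154
det = 0.3781;  x = 0.0154+-0.1299z,  y = -0.0267+0.4455z
sphere 1 gives Az²+Bz+C=0 with A=1.2154, B=0.0706, C=-0.0601;  B²−4AC=0.2974;  roots -0.2534, 0.1953;  negative root z = -0.2534
x = 0.0483, y = -0.1396

(0.0483, -0.1396, -0.2534)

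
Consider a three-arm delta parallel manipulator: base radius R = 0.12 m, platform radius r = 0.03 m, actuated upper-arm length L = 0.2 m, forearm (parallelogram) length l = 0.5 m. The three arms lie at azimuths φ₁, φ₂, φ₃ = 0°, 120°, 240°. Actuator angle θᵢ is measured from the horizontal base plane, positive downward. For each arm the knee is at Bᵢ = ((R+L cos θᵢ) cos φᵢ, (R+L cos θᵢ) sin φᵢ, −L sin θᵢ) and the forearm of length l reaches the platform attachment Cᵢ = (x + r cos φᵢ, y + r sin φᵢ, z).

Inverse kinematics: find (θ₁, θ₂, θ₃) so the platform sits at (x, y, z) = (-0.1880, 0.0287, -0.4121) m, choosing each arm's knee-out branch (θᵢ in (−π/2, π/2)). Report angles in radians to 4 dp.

rotate P by −φ1: (-0.1880, 0.0287, -0.4121)
  A cos θ + B sin θ = C:  0.2780·cos θ + -0.4121·sin θ = -0.0948
  θ1 = atan2(B,A) + arccos(C/0.4971) = 0.7854
rotate P by −φ2: (0.1189, 0.1485, -0.4121)
  e−x'=-0.0289;  (l²−L²−(e−x')²−y'²−z²)/2L = 0.0432
  √(A²+B²)=0.4131;  θ2 = -1.6407+1.4659 ≈ -0.1748
rotate P by −φ3: (0.0691, -0.1772, -0.4121)
  e−x'=0.0209;  (l²−L²−(e−x')²−y'²−z²)/2L = 0.0209
  √(A²+B²)=0.4126;  θ3 = -1.5202+1.5202 ≈ -0.0001

θ₁ = 0.7854, θ₂ = -0.1748, θ₃ = -0.0001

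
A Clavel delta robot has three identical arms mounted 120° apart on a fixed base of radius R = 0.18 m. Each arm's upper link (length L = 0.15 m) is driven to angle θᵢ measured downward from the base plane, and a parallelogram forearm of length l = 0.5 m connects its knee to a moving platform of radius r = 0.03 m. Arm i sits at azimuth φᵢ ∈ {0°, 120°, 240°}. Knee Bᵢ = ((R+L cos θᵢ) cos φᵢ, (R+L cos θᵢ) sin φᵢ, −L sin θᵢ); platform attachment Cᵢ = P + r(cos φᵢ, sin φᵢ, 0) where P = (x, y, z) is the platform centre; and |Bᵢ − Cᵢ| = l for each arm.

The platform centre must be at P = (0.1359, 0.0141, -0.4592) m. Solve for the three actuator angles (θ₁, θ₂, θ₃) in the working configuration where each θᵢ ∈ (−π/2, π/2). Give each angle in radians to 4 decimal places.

θ₁ = -0.0874, θ₂ = 0.6980, θ₃ = 0.7854

φ1=0.0° → target in arm frame (0.1359, 0.0141)
  A=0.0141, B=-0.4592, C=(l²−L²−A²−y'²−z²)/(2L)=0.0541
  √(A²+B²)=0.4594;  θ1 = -1.5401+1.4527 ≈ -0.0874
φ2=120.0° → target in arm frame (-0.0557, -0.1247)
  A cos θ + B sin θ = C:  0.2057·cos θ + -0.4592·sin θ = -0.1375
  √(A²+B²)=0.5032;  θ2 = -1.1496+1.8476 ≈ 0.6980
rotate P by −φ3: (-0.0802, 0.1106, -0.4592)
  A cos θ + B sin θ = C:  0.2302·cos θ + -0.4592·sin θ = -0.1619
  √(A²+B²)=0.5137;  θ3 = -1.1062+1.8915 ≈ 0.7854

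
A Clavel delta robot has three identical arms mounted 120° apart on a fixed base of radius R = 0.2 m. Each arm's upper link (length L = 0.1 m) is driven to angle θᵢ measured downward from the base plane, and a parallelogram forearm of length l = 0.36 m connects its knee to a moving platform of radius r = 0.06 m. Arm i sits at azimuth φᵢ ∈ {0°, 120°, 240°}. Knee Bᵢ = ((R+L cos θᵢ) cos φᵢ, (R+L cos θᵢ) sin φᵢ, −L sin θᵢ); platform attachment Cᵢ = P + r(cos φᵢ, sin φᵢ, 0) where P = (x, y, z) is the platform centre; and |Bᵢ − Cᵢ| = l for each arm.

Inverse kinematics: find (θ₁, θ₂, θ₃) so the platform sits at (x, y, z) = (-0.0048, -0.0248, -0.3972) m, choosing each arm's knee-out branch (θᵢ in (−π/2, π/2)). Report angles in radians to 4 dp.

θ₁ = 1.1343, θ₂ = 1.2214, θ₃ = 0.9594

arm 1 (φ=0.0°): x'=-0.0048, y'=-0.0248
  A cos θ + B sin θ = C:  0.1448·cos θ + -0.3972·sin θ = -0.2987
  √(A²+B²)=0.4228;  θ1 = -1.2212+2.3555 ≈ 1.1343
φ2=120.0° → target in arm frame (-0.0191, 0.0166)
  A cos θ + B sin θ = C:  0.1591·cos θ + -0.3972·sin θ = -0.3187
  θ2 = atan2(B,A) + arccos(C/0.4279) = 1.2214
arm 3 (φ=240.0°): x'=0.0239, y'=0.0082
  A cos θ + B sin θ = C:  0.1161·cos θ + -0.3972·sin θ = -0.2586
  θ3 = atan2(B,A) + arccos(C/0.4138) = 0.9594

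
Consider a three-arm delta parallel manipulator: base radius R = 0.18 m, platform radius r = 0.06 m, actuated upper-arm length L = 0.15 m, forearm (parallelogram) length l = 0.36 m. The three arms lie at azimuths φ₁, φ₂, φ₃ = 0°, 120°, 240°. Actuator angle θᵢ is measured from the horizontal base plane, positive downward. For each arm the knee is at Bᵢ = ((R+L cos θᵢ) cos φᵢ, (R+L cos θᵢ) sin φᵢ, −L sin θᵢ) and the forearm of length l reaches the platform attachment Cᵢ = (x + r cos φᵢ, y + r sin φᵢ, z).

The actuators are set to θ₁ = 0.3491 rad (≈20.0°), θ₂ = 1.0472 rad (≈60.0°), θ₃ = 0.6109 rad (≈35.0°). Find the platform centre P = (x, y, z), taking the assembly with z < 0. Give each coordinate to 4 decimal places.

O1 = (0.2610·cos0.0°, 0.2610·sin0.0°, -0.0513) = (0.2610, 0.0000, -0.0513)
O2 = (0.1950·cos120.0°, 0.1950·sin120.0°, -0.1299) = (-0.0975, 0.1689, -0.1299)
φ3=240.0°: virtual centre (-0.1214, -0.2103, -0.0860), radius l
eliminate P² terms by subtracting sphere 1 from 2 and 3
linear system: -0.7169x+0.3377y = -0.0158−-0.1572z; -0.7648x+-0.4207y = -0.0043−-0.0695z
Cramer: x(z) = 0.0145-0.1600z;  y(z) = -0.0161+0.1258z
into |P−O₁|² = l²: 1.0414z² + 0.1774z + -0.0660 = 0;  Δ = 0.3063;  z = -0.3509 or 0.1805 → z<0 root = -0.3509
x = 0.0707, y = -0.0602

(0.0707, -0.0602, -0.3509)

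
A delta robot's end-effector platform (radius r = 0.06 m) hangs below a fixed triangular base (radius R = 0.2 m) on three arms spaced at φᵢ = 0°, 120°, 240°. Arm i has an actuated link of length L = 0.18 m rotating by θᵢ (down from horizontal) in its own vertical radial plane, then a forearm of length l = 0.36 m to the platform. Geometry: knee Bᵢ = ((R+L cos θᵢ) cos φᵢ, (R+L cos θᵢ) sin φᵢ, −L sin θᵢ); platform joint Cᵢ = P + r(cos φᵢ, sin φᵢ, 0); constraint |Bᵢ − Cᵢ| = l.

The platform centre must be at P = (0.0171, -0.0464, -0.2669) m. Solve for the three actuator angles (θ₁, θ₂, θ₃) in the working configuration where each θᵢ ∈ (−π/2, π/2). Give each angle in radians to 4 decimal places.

θ₁ = 0.3491, θ₂ = 0.6982, θ₃ = 0.2622

rotate P by −φ1: (0.0171, -0.0464, -0.2669)
  e−x'=0.1229;  (l²−L²−(e−x')²−y'²−z²)/2L = 0.0242
  θ1 = atan2(B,A) + arccos(C/0.2938) = 0.3491
φ2=120.0° → target in arm frame (-0.0487, 0.0084)
  A cos θ + B sin θ = C:  0.1887·cos θ + -0.2669·sin θ = -0.0270
  √(A²+B²)=0.3269;  θ2 = -0.9553+1.6535 ≈ 0.6982
arm 3 (φ=240.0°): x'=0.0316, y'=0.0380
  A=0.1084, B=-0.2669, C=(l²−L²−A²−y'²−z²)/(2L)=0.0355
  θ3 = atan2(B,A) + arccos(C/0.2881) = 0.2622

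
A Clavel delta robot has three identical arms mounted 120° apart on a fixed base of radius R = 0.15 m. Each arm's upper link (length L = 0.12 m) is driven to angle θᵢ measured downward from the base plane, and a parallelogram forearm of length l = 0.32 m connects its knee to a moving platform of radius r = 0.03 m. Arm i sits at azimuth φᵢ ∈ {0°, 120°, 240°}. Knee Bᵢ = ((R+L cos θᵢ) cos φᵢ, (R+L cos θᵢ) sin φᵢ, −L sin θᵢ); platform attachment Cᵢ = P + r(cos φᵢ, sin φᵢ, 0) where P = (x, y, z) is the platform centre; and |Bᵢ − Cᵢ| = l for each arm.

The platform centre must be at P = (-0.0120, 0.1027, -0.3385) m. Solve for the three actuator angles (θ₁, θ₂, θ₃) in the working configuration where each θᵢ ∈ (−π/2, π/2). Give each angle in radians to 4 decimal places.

φ1=0.0° → target in arm frame (-0.0120, 0.1027)
  A=0.1320, B=-0.3385, C=(l²−L²−A²−y'²−z²)/(2L)=-0.2273
  θ1 = atan2(B,A) + arccos(C/0.3633) = 1.0478
arm 2 (φ=120.0°): x'=0.0949, y'=-0.0410
  e−x'=0.0251;  (l²−L²−(e−x')²−y'²−z²)/2L = -0.1204
  θ2 = atan2(B,A) + arccos(C/0.3394) = 0.4364
arm 3 (φ=240.0°): x'=-0.0829, y'=-0.0617
  A cos θ + B sin θ = C:  0.2029·cos θ + -0.3385·sin θ = -0.2982
  √(A²+B²)=0.3947;  θ3 = -1.0307+2.4275 ≈ 1.3968

θ₁ = 1.0478, θ₂ = 0.4364, θ₃ = 1.3968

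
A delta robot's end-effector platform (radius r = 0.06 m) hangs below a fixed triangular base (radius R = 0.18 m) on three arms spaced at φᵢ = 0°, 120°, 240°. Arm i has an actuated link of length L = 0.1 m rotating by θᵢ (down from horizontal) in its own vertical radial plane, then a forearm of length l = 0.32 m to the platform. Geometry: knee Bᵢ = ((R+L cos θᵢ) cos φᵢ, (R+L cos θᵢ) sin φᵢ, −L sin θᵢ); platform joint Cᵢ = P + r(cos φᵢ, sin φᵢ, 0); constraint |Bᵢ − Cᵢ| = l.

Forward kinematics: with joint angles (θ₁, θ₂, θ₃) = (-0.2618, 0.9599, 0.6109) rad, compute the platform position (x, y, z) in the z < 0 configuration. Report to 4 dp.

(0.0936, -0.0325, -0.2678)

arm 1 at φ=0.0°: e+L cos θ1 = 0.2166;  S1 = (0.2166, 0.0000, 0.0259)
arm 2 at φ=120.0°: e+L cos θ2 = 0.1774;  S2 = (-0.0887, 0.1536, -0.0819)
φ3=240.0°: virtual centre (-0.1010, -0.1749, -0.0574), radius l
eliminate P² terms by subtracting sphere 1 from 2 and 3
[-0.6105 0.3072 -0.2156]·P = -0.0094;  [-0.6351 -0.3497 -0.1665]·P = -0.0035
Cramer: x(z) = 0.0107-0.3097z;  y(z) = -0.0094+0.0863z
quadratic in z: (1.1034)z²+(0.0741)z+(-0.0593)=0, √Δ=0.5167 → z ∈ {-0.2678, 0.2006}; z = -0.2678 (taking z<0)
x = 0.0936, y = -0.0325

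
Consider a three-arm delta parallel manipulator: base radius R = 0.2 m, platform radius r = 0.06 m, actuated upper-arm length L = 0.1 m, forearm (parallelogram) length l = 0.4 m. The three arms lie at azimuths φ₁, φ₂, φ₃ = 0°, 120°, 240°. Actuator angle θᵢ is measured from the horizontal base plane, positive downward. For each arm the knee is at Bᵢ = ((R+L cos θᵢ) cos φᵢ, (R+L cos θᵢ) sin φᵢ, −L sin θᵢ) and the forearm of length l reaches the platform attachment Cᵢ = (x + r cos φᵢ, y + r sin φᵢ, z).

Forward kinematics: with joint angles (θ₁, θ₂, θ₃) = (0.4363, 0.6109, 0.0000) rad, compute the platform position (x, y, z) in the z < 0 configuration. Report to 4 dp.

centre 1 = (0.2306·cos0.0°, 0.2306·sin0.0°, -0.0423) = (0.2306, 0.0000, -0.0423)
centre 2 = (0.2219·cos120.0°, 0.2219·sin120.0°, -0.0574) = (-0.1110, 0.1922, -0.0574)
arm 3 at φ=240.0°: ρ3 = 0.2400;  centre 3 = (-0.1200, -0.2078, 0.0000)
|centre ₂|²−|centre ₁|² = -0.0024;  |centre ₃|²−|centre ₁|² = 0.0026
linear system: -0.6832x+0.3844y = -0.0024−-0.0302z; -0.7013x+-0.4157y = 0.0026−0.0845z
det = 0.5535;  x = 0.0000+0.0360z,  y = -0.0063+0.1426z
into |P−centre ₁|² = l²: 1.0216z² + 0.0661z + -0.1050 = 0;  Δ = 0.4334;  z = -0.3546 or 0.2898 → z<0 root = -0.3546
x = -0.0128, y = -0.0569

(-0.0128, -0.0569, -0.3546)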